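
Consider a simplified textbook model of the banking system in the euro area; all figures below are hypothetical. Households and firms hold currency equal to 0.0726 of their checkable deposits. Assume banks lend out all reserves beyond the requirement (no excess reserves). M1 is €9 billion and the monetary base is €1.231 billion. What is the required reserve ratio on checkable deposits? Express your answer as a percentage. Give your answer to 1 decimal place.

Using m = M/MB = 9/1.231 ≈ 7.311129. Since m = (1 + c)/(c + rr + e), the denominator satisfies c + rr + e = (1 + c)/m = (1 + 0.0726) / 7.311129 ≈ 0.146708.
With c = 0.0726 and e = 0, the required reserve ratio on checkable deposits is 0.146708 − 0.0726 − 0 = 0.074108.

7.4%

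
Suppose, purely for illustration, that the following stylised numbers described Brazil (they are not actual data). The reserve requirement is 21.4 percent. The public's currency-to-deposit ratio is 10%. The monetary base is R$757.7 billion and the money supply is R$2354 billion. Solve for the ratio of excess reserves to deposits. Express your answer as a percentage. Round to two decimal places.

4.01%

Using m = M/MB = 2354/757.7 ≈ 3.106770. Since m = (1 + c)/(c + rr + e), the denominator satisfies c + rr + e = (1 + c)/m = (1 + 0.1) / 3.106770 ≈ 0.354065.
With c = 0.1 and rr = 0.214, the ratio of excess reserves to deposits is 0.354065 − 0.1 − 0.214 = 0.040065.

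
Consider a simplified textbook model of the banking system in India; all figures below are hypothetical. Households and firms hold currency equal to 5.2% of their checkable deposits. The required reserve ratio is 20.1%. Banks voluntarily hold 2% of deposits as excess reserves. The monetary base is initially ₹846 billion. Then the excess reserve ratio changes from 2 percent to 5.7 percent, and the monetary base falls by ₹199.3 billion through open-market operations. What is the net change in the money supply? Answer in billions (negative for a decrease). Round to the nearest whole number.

-1065 billion

Before: m₁ = (1 + 0.052) / (0.201 + 0.02 + 0.052) ≈ 3.8535, MB₁ = 846, so M₁ = 3.8535 × 846 = 3260.061 billion.
After: m₂ = (1 + 0.052) / (0.201 + 0.057 + 0.052) ≈ 3.3935, MB₂ = 846 − 199.3 = 646.7, so M₂ = 3.3935 × 646.7 ≈ 2194.5765 billion.
ΔM = M₂ − M₁ = 2194.5765 − 3260.061 = -1065.4845 billion.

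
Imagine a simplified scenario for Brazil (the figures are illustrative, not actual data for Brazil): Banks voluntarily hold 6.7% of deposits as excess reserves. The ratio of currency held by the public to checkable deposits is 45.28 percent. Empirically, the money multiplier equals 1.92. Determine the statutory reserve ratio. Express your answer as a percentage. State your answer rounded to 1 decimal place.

23.7%

Using m = 1.92. Since m = (1 + c)/(c + rr + e), the denominator satisfies c + rr + e = (1 + c)/m = (1 + 0.4528) / 1.92 ≈ 0.756667.
With c = 0.4528 and e = 0.067, the statutory reserve ratio is 0.756667 − 0.4528 − 0.067 = 0.236867.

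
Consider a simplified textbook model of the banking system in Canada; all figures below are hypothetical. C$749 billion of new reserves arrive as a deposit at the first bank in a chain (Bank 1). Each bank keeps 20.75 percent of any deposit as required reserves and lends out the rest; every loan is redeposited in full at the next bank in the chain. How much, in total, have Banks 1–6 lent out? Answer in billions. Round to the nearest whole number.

Bank i lends (1 − rr)^i of the original deposit: Bank 1 lends 749·0.7925 = 593.5825, Bank 2 lends 749·0.7925² ≈ 470.4141, and so on.
Summing a geometric series: total = 749·[0.7925·(1 − 0.7925^6) / (1 − 0.7925)] ≈ 2151.9448 billion.

C$2152 billion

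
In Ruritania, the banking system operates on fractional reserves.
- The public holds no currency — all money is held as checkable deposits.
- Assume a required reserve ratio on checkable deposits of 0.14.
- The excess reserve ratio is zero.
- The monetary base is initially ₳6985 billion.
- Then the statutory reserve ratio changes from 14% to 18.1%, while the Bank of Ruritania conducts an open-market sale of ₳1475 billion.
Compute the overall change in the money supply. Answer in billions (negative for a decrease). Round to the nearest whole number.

Before: m₁ = 1 / (0.14) ≈ 7.14286, MB₁ = 6985, so M₁ = 7.14286 × 6985 = 49892.8771 billion.
After: m₂ = 1 / (0.181) ≈ 5.52486, MB₂ = 6985 − 1475 = 5510, so M₂ = 5.52486 × 5510 = 30441.9786 billion.
ΔM = M₂ − M₁ = 30441.9786 − 49892.8771 = -19450.8985 billion.

-19451 billion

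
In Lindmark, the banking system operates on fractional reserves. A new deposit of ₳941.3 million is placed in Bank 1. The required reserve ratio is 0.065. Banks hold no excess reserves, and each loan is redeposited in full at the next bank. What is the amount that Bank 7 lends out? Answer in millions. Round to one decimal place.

₳588.0 million

Each bank lends a fraction (1 − rr) = 0.9350 of the deposit it receives, so Bank 7 receives 941.3·0.9350^6 and lends 941.3·0.9350^7 ≈ 588.0433 million.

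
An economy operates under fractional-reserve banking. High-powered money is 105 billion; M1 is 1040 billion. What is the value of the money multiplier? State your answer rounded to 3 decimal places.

9.905

The money multiplier is m = M / MB = 1040 / 105 ≈ 9.90476.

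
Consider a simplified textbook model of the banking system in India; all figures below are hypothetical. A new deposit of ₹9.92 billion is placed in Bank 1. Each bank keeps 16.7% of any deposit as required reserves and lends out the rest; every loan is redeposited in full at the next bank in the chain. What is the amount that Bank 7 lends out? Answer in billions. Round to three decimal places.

Each bank lends a fraction (1 − rr) = 0.8330 of the deposit it receives, so Bank 7 receives 9.92·0.8330^6 and lends 9.92·0.8330^7 ≈ 2.7607 billion.

₹2.761 billion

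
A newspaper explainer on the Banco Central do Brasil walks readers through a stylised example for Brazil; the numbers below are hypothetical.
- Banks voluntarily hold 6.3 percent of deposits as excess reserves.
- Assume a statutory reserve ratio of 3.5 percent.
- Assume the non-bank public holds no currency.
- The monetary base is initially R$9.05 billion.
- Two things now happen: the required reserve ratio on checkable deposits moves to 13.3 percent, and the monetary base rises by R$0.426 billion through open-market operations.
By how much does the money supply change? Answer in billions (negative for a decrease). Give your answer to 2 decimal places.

-44.00 billion

Before: m₁ = 1 / (0.035 + 0.063) ≈ 10.2041, MB₁ = 9.05, so M₁ = 10.2041 × 9.05 ≈ 92.3471 billion.
After: m₂ = 1 / (0.133 + 0.063) ≈ 5.1020, MB₂ = 9.05 + 0.426 = 9.476, so M₂ = 5.1020 × 9.476 ≈ 48.3466 billion.
ΔM = M₂ − M₁ = 48.3466 − 92.3471 = -44.0005 billion.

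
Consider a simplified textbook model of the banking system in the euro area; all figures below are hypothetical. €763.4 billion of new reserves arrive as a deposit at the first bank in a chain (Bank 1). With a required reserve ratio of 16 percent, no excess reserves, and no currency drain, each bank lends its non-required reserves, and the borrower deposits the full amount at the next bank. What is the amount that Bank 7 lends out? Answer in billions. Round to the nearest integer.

Each bank lends a fraction (1 − rr) = 0.8400 of the deposit it receives, so Bank 7 receives 763.4·0.8400^6 and lends 763.4·0.8400^7 ≈ 225.2720 billion.

€225 billion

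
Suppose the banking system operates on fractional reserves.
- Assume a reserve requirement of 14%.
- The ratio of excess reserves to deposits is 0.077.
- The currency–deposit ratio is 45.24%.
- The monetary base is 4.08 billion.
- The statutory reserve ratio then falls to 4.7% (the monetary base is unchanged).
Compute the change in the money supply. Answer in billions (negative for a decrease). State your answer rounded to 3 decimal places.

1.428 billion

Initially m₁ = (1 + 0.4524) / (0.14 + 0.077 + 0.4524) ≈ 2.16970, so M₁ = 2.16970 × 4.08 ≈ 8.8524 billion.
After the change m₂ = (1 + 0.4524) / (0.047 + 0.077 + 0.4524) ≈ 2.51978, so M₂ = 2.51978 × 4.08 ≈ 10.2807 billion.
ΔM = M₂ − M₁ = 10.2807 − 8.8524 = 1.4283 billion.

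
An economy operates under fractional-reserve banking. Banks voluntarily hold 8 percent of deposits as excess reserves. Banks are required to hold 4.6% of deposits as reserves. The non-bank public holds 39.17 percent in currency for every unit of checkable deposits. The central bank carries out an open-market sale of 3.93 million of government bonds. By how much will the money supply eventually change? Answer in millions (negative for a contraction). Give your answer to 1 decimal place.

-10.6 million

The money multiplier is m = (1 + c) / (rr + e + c) = (1 + 0.3917) / (0.046 + 0.08 + 0.3917) ≈ 2.6882.
The sale removes 3.93 million of base, so ΔM = m × ΔMB = 2.6882 × (−3.93) ≈ -10.5646 million.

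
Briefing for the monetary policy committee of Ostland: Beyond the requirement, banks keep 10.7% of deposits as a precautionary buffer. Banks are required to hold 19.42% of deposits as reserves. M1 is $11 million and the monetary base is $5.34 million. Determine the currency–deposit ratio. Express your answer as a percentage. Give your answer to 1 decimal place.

35.8%

Using m = M/MB = 11/5.34 ≈ 2.059925. From m = (1 + c)/(c + rr + e), rearranging gives 1 + c = m·(c + rr + e), so c·(1 − m) = m·(rr + e) − 1.
Hence c = [m·(rr + e) − 1]/(1 − m) = [2.059925 × (0.1942 + 0.107) − 1] / (1 − 2.059925) ≈ 0.358092.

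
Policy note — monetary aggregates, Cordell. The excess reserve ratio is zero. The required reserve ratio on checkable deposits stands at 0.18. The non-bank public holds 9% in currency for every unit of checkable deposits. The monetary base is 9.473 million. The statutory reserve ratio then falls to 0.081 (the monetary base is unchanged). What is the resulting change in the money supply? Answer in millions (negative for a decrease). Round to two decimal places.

22.14 million

Initially m₁ = (1 + 0.09) / (0.18 + 0.09) ≈ 4.0370, so M₁ = 4.0370 × 9.473 ≈ 38.2425 million.
After the change m₂ = (1 + 0.09) / (0.081 + 0.09) ≈ 6.3743, so M₂ = 6.3743 × 9.473 ≈ 60.3837 million.
ΔM = M₂ − M₁ = 60.3837 − 38.2425 = 22.1412 million.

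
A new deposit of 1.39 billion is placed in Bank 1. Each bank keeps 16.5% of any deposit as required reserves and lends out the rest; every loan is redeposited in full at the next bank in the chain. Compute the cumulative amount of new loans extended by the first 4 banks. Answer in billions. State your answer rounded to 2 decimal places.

Bank i lends (1 − rr)^i of the original deposit: Bank 1 lends 1.39·0.8350 ≈ 1.1606, Bank 2 lends 1.39·0.8350² ≈ 0.9691, and so on.
Summing a geometric series: total = 1.39·[0.8350·(1 − 0.8350^4) / (1 − 0.8350)] ≈ 3.6147 billion.

3.61 billion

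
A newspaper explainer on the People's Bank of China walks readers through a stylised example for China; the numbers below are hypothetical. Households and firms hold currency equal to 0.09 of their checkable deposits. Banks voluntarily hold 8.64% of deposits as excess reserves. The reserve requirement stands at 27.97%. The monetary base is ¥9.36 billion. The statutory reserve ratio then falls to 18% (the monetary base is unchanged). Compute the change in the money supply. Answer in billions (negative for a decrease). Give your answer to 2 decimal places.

Initially m₁ = (1 + 0.09) / (0.2797 + 0.0864 + 0.09) ≈ 2.3898, so M₁ = 2.3898 × 9.36 ≈ 22.3685 billion.
After the change m₂ = (1 + 0.09) / (0.18 + 0.0864 + 0.09) ≈ 3.0584, so M₂ = 3.0584 × 9.36 ≈ 28.6266 billion.
ΔM = M₂ − M₁ = 28.6266 − 22.3685 = 6.2581 billion.

¥6.26 billion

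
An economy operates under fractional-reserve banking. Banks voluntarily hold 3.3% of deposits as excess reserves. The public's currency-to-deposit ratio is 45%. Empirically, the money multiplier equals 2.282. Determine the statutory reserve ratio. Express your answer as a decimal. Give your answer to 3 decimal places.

0.152

Using m = 2.282. Since m = (1 + c)/(c + rr + e), the denominator satisfies c + rr + e = (1 + c)/m = (1 + 0.45) / 2.282 ≈ 0.635408.
With c = 0.45 and e = 0.033, the statutory reserve ratio is 0.635408 − 0.45 − 0.033 = 0.152408.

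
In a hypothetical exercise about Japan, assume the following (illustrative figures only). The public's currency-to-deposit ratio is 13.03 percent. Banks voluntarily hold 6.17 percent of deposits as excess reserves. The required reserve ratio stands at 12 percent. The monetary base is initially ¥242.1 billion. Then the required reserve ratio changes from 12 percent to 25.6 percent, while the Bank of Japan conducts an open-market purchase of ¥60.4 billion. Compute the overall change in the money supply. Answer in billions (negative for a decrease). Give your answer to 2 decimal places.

Before: m₁ = (1 + 0.1303) / (0.12 + 0.0617 + 0.1303) ≈ 3.622756, MB₁ = 242.1, so M₁ = 3.622756 × 242.1 ≈ 877.0692 billion.
After: m₂ = (1 + 0.1303) / (0.256 + 0.0617 + 0.1303) ≈ 2.522991, MB₂ = 242.1 + 60.4 = 302.5, so M₂ = 2.522991 × 302.5 ≈ 763.2048 billion.
ΔM = M₂ − M₁ = 763.2048 − 877.0692 = -113.8644 billion.

-113.86 billion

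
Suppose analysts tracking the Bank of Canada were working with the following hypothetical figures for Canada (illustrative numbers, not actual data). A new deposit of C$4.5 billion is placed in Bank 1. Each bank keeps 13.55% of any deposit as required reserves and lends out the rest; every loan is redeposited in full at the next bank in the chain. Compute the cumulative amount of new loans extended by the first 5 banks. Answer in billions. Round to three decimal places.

C$14.847 billion

Bank i lends (1 − rr)^i of the original deposit: Bank 1 lends 4.5·0.8645 ≈ 3.8902, Bank 2 lends 4.5·0.8645² ≈ 3.3631, and so on.
Summing a geometric series: total = 4.5·[0.8645·(1 − 0.8645^5) / (1 − 0.8645)] ≈ 14.8471 billion.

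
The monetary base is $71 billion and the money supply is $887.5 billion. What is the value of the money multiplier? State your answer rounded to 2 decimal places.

12.50

The money multiplier is m = M / MB = 887.5 / 71 = 12.50000.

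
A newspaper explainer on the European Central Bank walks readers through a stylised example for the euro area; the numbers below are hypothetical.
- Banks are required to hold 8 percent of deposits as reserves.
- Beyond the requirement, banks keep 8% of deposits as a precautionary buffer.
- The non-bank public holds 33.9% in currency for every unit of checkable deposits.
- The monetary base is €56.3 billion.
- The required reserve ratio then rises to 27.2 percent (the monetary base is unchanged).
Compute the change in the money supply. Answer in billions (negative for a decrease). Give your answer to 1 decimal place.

Initially m₁ = (1 + 0.339) / (0.08 + 0.08 + 0.339) ≈ 2.6834, so M₁ = 2.6834 × 56.3 ≈ 151.0754 billion.
After the change m₂ = (1 + 0.339) / (0.272 + 0.08 + 0.339) ≈ 1.9378, so M₂ = 1.9378 × 56.3 ≈ 109.0981 billion.
ΔM = M₂ − M₁ = 109.0981 − 151.0754 = -41.9773 billion.

-42.0 billion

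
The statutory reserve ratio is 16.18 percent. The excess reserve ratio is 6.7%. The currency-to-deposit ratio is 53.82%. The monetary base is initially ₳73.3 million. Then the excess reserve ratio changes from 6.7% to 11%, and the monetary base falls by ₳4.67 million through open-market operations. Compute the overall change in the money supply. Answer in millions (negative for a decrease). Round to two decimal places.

Before: m₁ = (1 + 0.5382) / (0.1618 + 0.067 + 0.5382) ≈ 2.00548, MB₁ = 73.3, so M₁ = 2.00548 × 73.3 ≈ 147.0017 million.
After: m₂ = (1 + 0.5382) / (0.1618 + 0.11 + 0.5382) ≈ 1.89901, MB₂ = 73.3 − 4.67 = 68.63, so M₂ = 1.89901 × 68.63 ≈ 130.3291 million.
ΔM = M₂ − M₁ = 130.3291 − 147.0017 = -16.6726 million.

-16.67 million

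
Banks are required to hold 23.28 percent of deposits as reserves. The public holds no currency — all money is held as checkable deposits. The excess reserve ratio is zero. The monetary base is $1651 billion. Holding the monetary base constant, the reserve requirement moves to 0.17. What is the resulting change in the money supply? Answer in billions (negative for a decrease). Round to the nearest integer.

$2620 billion

Initially m₁ = 1 / (0.2328) ≈ 4.29553, so M₁ = 4.29553 × 1651 ≈ 7091.92 billion.
After the change m₂ = 1 / (0.17) ≈ 5.88235, so M₂ = 5.88235 × 1651 ≈ 9711.7599 billion.
ΔM = M₂ − M₁ = 9711.7599 − 7091.92 = 2619.8399 billion.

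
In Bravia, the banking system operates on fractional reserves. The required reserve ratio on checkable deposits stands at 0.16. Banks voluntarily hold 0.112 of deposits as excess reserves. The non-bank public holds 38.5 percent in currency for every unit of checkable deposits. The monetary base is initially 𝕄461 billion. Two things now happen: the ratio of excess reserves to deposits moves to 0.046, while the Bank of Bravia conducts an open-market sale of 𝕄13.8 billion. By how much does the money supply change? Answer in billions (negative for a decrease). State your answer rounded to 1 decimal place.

Before: m₁ = (1 + 0.385) / (0.16 + 0.112 + 0.385) ≈ 2.10807, MB₁ = 461, so M₁ = 2.10807 × 461 ≈ 971.8203 billion.
After: m₂ = (1 + 0.385) / (0.16 + 0.046 + 0.385) ≈ 2.34349, MB₂ = 461 − 13.8 = 447.2, so M₂ = 2.34349 × 447.2 ≈ 1048.0087 billion.
ΔM = M₂ − M₁ = 1048.0087 − 971.8203 = 76.1884 billion.

𝕄76.2 billion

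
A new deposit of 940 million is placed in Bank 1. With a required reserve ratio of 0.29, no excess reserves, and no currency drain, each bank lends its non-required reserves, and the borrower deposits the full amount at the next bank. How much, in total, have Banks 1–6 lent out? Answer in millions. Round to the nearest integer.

Bank i lends (1 − rr)^i of the original deposit: Bank 1 lends 940·0.7100 = 667.4000, Bank 2 lends 940·0.7100² = 473.8540, and so on.
Summing a geometric series: total = 940·[0.7100·(1 − 0.7100^6) / (1 − 0.7100)] ≈ 2006.5720 million.

2007 million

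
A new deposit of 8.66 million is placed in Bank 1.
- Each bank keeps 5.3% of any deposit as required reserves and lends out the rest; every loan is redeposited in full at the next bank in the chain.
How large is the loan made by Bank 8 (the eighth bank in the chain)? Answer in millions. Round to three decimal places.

Each bank lends a fraction (1 − rr) = 0.9470 of the deposit it receives, so Bank 8 receives 8.66·0.9470^7 and lends 8.66·0.9470^8 ≈ 5.6017 million.

5.602 million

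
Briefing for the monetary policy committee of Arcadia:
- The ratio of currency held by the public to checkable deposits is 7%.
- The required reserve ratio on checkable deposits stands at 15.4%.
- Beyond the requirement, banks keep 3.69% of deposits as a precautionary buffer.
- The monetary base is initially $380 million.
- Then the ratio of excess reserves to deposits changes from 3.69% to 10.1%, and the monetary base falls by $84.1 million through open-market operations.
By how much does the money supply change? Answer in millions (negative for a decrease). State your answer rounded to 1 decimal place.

-584.3 million

Before: m₁ = (1 + 0.07) / (0.154 + 0.0369 + 0.07) ≈ 4.10119, MB₁ = 380, so M₁ = 4.10119 × 380 = 1558.4522 million.
After: m₂ = (1 + 0.07) / (0.154 + 0.101 + 0.07) ≈ 3.29231, MB₂ = 380 − 84.1 = 295.9, so M₂ = 3.29231 × 295.9 ≈ 974.1945 million.
ΔM = M₂ − M₁ = 974.1945 − 1558.4522 = -584.2577 million.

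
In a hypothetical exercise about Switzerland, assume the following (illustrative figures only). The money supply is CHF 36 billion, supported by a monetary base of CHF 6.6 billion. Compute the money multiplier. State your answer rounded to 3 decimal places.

The money multiplier is m = M / MB = 36 / 6.6 ≈ 5.45455.

5.455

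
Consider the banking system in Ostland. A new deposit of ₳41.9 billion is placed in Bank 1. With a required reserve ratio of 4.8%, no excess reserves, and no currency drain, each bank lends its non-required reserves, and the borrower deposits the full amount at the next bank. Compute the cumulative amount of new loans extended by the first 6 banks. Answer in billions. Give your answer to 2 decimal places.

₳212.39 billion

Bank i lends (1 − rr)^i of the original deposit: Bank 1 lends 41.9·0.9520 = 39.8888, Bank 2 lends 41.9·0.9520² ≈ 37.9741, and so on.
Summing a geometric series: total = 41.9·[0.9520·(1 − 0.9520^6) / (1 − 0.9520)] ≈ 212.3860 billion.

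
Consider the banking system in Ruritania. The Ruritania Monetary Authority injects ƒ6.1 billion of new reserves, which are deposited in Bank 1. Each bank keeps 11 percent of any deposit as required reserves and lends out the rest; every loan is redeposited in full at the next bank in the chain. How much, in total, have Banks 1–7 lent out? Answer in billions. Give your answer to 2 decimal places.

ƒ27.52 billion

Bank i lends (1 − rr)^i of the original deposit: Bank 1 lends 6.1·0.8900 = 5.4290, Bank 2 lends 6.1·0.8900² ≈ 4.8318, and so on.
Summing a geometric series: total = 6.1·[0.8900·(1 − 0.8900^7) / (1 − 0.8900)] ≈ 27.5244 billion.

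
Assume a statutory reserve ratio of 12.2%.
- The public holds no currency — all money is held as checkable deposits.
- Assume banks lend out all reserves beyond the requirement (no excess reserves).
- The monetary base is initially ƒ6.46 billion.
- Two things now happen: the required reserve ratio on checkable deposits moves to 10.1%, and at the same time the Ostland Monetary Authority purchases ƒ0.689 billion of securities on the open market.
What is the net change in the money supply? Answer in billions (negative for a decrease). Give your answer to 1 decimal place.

Before: m₁ = 1 / (0.122) ≈ 8.1967, MB₁ = 6.46, so M₁ = 8.1967 × 6.46 ≈ 52.9507 billion.
After: m₂ = 1 / (0.101) ≈ 9.9010, MB₂ = 6.46 + 0.689 = 7.149, so M₂ = 9.9010 × 7.149 ≈ 70.7822 billion.
ΔM = M₂ − M₁ = 70.7822 − 52.9507 = 17.8315 billion.

ƒ17.8 billion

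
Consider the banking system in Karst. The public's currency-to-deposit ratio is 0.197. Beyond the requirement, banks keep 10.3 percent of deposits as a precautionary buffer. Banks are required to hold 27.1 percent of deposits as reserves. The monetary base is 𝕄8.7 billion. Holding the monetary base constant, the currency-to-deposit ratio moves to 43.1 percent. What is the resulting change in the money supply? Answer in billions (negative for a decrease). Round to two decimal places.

Initially m₁ = (1 + 0.197) / (0.271 + 0.103 + 0.197) ≈ 2.0963, so M₁ = 2.0963 × 8.7 ≈ 18.2378 billion.
After the change m₂ = (1 + 0.431) / (0.271 + 0.103 + 0.431) ≈ 1.7776, so M₂ = 1.7776 × 8.7 ≈ 15.4651 billion.
ΔM = M₂ − M₁ = 15.4651 − 18.2378 = -2.7727 billion.

-2.77 billion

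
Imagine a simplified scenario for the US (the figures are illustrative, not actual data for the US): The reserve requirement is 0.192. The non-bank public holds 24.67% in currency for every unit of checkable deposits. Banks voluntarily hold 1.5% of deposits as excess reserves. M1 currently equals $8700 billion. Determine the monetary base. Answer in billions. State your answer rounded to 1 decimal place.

The money multiplier is m = (1 + c) / (rr + e + c) = (1 + 0.2467) / (0.192 + 0.015 + 0.2467) ≈ 2.747851.
MB = M / m = 8700 / 2.747851 ≈ 3166.1105 billion.

$3166.1 billion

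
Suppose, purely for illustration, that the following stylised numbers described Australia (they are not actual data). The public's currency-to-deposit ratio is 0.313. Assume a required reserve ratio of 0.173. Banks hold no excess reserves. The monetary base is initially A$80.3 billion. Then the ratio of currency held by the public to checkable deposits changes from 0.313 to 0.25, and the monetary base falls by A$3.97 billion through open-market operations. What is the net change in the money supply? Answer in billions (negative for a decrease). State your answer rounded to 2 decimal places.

Before: m₁ = (1 + 0.313) / (0.173 + 0.313) ≈ 2.70165, MB₁ = 80.3, so M₁ = 2.70165 × 80.3 ≈ 216.9425 billion.
After: m₂ = (1 + 0.25) / (0.173 + 0.25) ≈ 2.95508, MB₂ = 80.3 − 3.97 = 76.33, so M₂ = 2.95508 × 76.33 ≈ 225.5613 billion.
ΔM = M₂ − M₁ = 225.5613 − 216.9425 = 8.6188 billion.

A$8.62 billion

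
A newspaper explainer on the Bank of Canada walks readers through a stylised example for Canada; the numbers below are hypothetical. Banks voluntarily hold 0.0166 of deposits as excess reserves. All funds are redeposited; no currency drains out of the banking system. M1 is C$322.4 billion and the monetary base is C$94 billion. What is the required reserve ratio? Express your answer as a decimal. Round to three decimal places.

0.275

Using m = M/MB = 322.4/94 ≈ 3.429787. Since m = (1 + c)/(c + rr + e), the denominator satisfies c + rr + e = (1 + c)/m = (1 + 0) / 3.429787 ≈ 0.291563.
With c = 0 and e = 0.0166, the required reserve ratio is 0.291563 − 0 − 0.0166 = 0.274963.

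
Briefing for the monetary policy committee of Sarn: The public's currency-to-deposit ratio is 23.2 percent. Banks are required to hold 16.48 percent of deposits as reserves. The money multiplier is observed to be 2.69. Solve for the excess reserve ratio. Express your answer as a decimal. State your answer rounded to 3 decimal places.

Using m = 2.69. Since m = (1 + c)/(c + rr + e), the denominator satisfies c + rr + e = (1 + c)/m = (1 + 0.232) / 2.69 ≈ 0.457993.
With c = 0.232 and rr = 0.1648, the excess reserve ratio is 0.457993 − 0.232 − 0.1648 = 0.061193.

0.061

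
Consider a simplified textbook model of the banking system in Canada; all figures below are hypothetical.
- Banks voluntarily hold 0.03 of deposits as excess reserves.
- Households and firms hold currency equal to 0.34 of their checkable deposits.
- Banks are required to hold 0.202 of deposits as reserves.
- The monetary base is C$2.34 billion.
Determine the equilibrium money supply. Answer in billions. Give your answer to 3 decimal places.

The money multiplier is m = (1 + c) / (rr + e + c) = (1 + 0.34) / (0.202 + 0.03 + 0.34) ≈ 2.34266.
So M = m × MB = 2.34266 × 2.34 ≈ 5.4818 billion.

C$5.482 billion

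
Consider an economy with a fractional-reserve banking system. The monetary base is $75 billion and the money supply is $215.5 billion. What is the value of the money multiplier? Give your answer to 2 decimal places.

2.87

The money multiplier is m = M / MB = 215.5 / 75 ≈ 2.87333.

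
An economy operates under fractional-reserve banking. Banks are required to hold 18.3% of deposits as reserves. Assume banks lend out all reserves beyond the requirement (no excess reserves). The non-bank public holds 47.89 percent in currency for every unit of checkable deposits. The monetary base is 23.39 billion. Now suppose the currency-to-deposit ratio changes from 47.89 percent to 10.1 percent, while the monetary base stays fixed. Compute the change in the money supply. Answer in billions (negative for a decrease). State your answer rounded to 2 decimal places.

38.42 billion

Initially m₁ = (1 + 0.4789) / (0.183 + 0.4789) ≈ 2.23433, so M₁ = 2.23433 × 23.39 ≈ 52.261 billion.
After the change m₂ = (1 + 0.101) / (0.183 + 0.101) ≈ 3.87676, so M₂ = 3.87676 × 23.39 ≈ 90.6774 billion.
ΔM = M₂ − M₁ = 90.6774 − 52.261 = 38.4164 billion.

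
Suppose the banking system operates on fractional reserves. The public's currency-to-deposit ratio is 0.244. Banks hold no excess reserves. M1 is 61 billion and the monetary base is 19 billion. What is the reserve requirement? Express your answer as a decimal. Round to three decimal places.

Using m = M/MB = 61/19 ≈ 3.210526. Since m = (1 + c)/(c + rr + e), the denominator satisfies c + rr + e = (1 + c)/m = (1 + 0.244) / 3.210526 ≈ 0.387475.
With c = 0.244 and e = 0, the reserve requirement is 0.387475 − 0.244 − 0 = 0.143475.

0.143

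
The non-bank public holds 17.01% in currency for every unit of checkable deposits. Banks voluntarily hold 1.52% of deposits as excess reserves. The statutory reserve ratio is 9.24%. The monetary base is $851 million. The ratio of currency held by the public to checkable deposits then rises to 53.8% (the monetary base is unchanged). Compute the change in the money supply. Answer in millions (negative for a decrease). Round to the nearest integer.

Initially m₁ = (1 + 0.1701) / (0.0924 + 0.0152 + 0.1701) ≈ 4.2135, so M₁ = 4.2135 × 851 = 3585.6885 million.
After the change m₂ = (1 + 0.538) / (0.0924 + 0.0152 + 0.538) ≈ 2.3823, so M₂ = 2.3823 × 851 = 2027.3373 million.
ΔM = M₂ − M₁ = 2027.3373 − 3585.6885 = -1558.3512 million.

-1558 million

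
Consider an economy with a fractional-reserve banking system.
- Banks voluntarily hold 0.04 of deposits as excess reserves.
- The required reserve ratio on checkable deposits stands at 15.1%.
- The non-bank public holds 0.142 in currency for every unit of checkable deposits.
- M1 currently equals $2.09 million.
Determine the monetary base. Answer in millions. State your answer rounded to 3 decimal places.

$0.609 million

The money multiplier is m = (1 + c) / (rr + e + c) = (1 + 0.142) / (0.151 + 0.04 + 0.142) ≈ 3.42943.
MB = M / m = 2.09 / 3.42943 ≈ 0.6094 million.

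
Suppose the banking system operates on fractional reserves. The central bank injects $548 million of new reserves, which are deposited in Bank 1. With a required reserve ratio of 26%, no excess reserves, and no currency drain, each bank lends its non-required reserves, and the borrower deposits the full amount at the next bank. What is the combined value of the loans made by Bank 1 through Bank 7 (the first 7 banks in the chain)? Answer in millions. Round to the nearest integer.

Bank i lends (1 − rr)^i of the original deposit: Bank 1 lends 548·0.7400 = 405.5200, Bank 2 lends 548·0.7400² = 300.0848, and so on.
Summing a geometric series: total = 548·[0.7400·(1 − 0.7400^7) / (1 − 0.7400)] ≈ 1370.1697 million.

$1370 million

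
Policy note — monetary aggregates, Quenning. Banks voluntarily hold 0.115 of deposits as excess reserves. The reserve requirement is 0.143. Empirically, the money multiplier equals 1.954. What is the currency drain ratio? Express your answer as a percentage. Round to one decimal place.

Using m = 1.954. From m = (1 + c)/(c + rr + e), rearranging gives 1 + c = m·(c + rr + e), so c·(1 − m) = m·(rr + e) − 1.
Hence c = [m·(rr + e) − 1]/(1 − m) = [1.954 × (0.143 + 0.115) − 1] / (1 − 1.954) ≈ 0.519778.

52.0%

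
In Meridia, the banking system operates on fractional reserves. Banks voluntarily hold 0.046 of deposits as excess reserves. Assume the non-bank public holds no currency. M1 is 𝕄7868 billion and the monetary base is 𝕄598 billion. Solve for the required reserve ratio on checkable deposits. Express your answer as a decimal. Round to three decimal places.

Using m = M/MB = 7868/598 ≈ 13.157191. Since m = (1 + c)/(c + rr + e), the denominator satisfies c + rr + e = (1 + c)/m = (1 + 0) / 13.157191 ≈ 0.076004.
With c = 0 and e = 0.046, the required reserve ratio on checkable deposits is 0.076004 − 0 − 0.046 = 0.030004.

0.030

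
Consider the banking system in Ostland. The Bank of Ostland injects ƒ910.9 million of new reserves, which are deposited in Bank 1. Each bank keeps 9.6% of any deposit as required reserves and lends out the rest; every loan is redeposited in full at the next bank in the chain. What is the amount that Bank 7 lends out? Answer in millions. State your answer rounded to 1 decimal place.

Each bank lends a fraction (1 − rr) = 0.9040 of the deposit it receives, so Bank 7 receives 910.9·0.9040^6 and lends 910.9·0.9040^7 ≈ 449.4172 million.

ƒ449.4 million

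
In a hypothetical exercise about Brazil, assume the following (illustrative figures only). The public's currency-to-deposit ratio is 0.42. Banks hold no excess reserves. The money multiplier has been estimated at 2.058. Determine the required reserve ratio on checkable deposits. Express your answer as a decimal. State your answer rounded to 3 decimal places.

0.270

Using m = 2.058. Since m = (1 + c)/(c + rr + e), the denominator satisfies c + rr + e = (1 + c)/m = (1 + 0.42) / 2.058 ≈ 0.689990.
With c = 0.42 and e = 0, the required reserve ratio on checkable deposits is 0.689990 − 0.42 − 0 = 0.26999.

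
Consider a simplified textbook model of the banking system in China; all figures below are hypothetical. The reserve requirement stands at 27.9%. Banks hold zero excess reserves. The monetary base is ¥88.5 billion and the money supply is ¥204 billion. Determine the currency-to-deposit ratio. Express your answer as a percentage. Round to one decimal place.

Using m = M/MB = 204/88.5 ≈ 2.305085. From m = (1 + c)/(c + rr + e), rearranging gives 1 + c = m·(c + rr + e), so c·(1 − m) = m·(rr + e) − 1.
Hence c = [m·(rr + e) − 1]/(1 − m) = [2.305085 × (0.279 + 0) − 1] / (1 − 2.305085) ≈ 0.273454.

27.3%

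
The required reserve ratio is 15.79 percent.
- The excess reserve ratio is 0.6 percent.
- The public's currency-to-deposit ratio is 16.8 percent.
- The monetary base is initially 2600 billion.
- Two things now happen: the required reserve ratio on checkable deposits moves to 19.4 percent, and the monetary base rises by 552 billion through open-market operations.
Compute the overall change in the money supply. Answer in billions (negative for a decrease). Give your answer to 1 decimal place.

854.4 billion

Before: m₁ = (1 + 0.168) / (0.1579 + 0.006 + 0.168) ≈ 3.519132, MB₁ = 2600, so M₁ = 3.519132 × 2600 = 9149.7432 billion.
After: m₂ = (1 + 0.168) / (0.194 + 0.006 + 0.168) ≈ 3.173913, MB₂ = 2600 + 552 = 3152, so M₂ = 3.173913 × 3152 ≈ 10004.1738 billion.
ΔM = M₂ − M₁ = 10004.1738 − 9149.7432 = 854.4306 billion.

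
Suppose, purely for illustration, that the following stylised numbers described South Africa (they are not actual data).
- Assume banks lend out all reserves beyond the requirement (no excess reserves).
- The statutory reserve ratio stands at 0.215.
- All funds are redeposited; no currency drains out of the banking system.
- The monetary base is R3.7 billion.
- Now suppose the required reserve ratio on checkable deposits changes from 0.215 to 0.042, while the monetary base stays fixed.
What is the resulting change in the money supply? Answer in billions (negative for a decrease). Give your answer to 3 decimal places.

R70.886 billion

Initially m₁ = 1 / (0.215) ≈ 4.65116, so M₁ = 4.65116 × 3.7 ≈ 17.2093 billion.
After the change m₂ = 1 / (0.042) ≈ 23.80952, so M₂ = 23.80952 × 3.7 ≈ 88.0952 billion.
ΔM = M₂ − M₁ = 88.0952 − 17.2093 = 70.8859 billion.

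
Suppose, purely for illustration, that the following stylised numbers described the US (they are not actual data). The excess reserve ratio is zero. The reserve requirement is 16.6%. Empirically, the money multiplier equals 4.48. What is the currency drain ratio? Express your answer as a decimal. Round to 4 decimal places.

0.0737

Using m = 4.48. From m = (1 + c)/(c + rr + e), rearranging gives 1 + c = m·(c + rr + e), so c·(1 − m) = m·(rr + e) − 1.
Hence c = [m·(rr + e) − 1]/(1 − m) = [4.48 × (0.166 + 0) − 1] / (1 − 4.48) ≈ 0.073655.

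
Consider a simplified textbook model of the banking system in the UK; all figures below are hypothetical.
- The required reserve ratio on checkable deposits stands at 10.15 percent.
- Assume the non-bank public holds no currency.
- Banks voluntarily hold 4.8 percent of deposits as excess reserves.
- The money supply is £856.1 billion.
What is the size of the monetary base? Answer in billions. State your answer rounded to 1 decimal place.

The money multiplier is m = 1 / (rr + e) = 1 / (0.1015 + 0.048) ≈ 6.68896.
MB = M / m = 856.1 / 6.68896 ≈ 127.987 billion.

£128.0 billion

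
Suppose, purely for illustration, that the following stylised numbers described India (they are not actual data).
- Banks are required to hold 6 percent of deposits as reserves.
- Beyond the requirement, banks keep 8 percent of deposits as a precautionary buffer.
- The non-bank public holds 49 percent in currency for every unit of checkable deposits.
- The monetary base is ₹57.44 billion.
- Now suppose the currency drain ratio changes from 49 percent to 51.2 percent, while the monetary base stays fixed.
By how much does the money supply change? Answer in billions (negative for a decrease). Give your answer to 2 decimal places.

Initially m₁ = (1 + 0.49) / (0.06 + 0.08 + 0.49) ≈ 2.36508, so M₁ = 2.36508 × 57.44 ≈ 135.8502 billion.
After the change m₂ = (1 + 0.512) / (0.06 + 0.08 + 0.512) ≈ 2.31902, so M₂ = 2.31902 × 57.44 ≈ 133.2045 billion.
ΔM = M₂ − M₁ = 133.2045 − 135.8502 = -2.6457 billion.

-2.65 billion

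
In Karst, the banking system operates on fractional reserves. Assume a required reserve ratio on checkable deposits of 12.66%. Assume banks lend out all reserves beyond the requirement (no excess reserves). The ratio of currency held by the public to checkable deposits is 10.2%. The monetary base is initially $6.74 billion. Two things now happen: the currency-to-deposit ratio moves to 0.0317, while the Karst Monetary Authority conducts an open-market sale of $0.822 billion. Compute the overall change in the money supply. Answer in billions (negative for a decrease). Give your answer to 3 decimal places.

$6.079 billion

Before: m₁ = (1 + 0.102) / (0.1266 + 0.102) ≈ 4.82065, MB₁ = 6.74, so M₁ = 4.82065 × 6.74 ≈ 32.4912 billion.
After: m₂ = (1 + 0.0317) / (0.1266 + 0.0317) ≈ 6.51737, MB₂ = 6.74 − 0.822 = 5.918, so M₂ = 6.51737 × 5.918 ≈ 38.5698 billion.
ΔM = M₂ − M₁ = 38.5698 − 32.4912 = 6.0786 billion.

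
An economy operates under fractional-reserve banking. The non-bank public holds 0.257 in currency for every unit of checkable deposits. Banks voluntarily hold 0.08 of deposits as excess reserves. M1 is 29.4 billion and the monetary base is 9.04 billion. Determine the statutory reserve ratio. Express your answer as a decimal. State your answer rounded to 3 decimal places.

0.050

Using m = M/MB = 29.4/9.04 ≈ 3.252212. Since m = (1 + c)/(c + rr + e), the denominator satisfies c + rr + e = (1 + c)/m = (1 + 0.257) / 3.252212 ≈ 0.386506.
With c = 0.257 and e = 0.08, the statutory reserve ratio is 0.386506 − 0.257 − 0.08 = 0.049506.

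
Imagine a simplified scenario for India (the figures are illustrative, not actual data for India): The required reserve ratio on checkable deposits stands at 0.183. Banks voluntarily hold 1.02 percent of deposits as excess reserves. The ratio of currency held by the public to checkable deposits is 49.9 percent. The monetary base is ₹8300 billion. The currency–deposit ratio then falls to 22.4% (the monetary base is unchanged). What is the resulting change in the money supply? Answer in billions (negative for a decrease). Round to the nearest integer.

Initially m₁ = (1 + 0.499) / (0.183 + 0.0102 + 0.499) ≈ 2.16556, so M₁ = 2.16556 × 8300 = 17974.148 billion.
After the change m₂ = (1 + 0.224) / (0.183 + 0.0102 + 0.224) ≈ 2.93384, so M₂ = 2.93384 × 8300 = 24350.872 billion.
ΔM = M₂ − M₁ = 24350.872 − 17974.148 = 6376.724 billion.

₹6377 billion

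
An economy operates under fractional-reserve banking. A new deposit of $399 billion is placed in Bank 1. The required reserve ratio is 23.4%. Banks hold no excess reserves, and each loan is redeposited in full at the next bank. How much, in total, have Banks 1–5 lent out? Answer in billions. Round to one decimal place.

$961.7 billion

Bank i lends (1 − rr)^i of the original deposit: Bank 1 lends 399·0.7660 = 305.6340, Bank 2 lends 399·0.7660² ≈ 234.1156, and so on.
Summing a geometric series: total = 399·[0.7660·(1 − 0.7660^5) / (1 − 0.7660)] ≈ 961.6755 billion.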